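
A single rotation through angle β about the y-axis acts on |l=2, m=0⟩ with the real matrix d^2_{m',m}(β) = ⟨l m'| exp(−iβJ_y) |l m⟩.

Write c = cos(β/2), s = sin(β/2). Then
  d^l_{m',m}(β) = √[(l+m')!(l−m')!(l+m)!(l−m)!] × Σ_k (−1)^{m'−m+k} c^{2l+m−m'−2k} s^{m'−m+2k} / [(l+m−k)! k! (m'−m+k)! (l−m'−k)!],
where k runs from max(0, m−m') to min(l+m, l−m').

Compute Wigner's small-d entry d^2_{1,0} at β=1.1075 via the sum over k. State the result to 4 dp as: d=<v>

d^2_{1,0}(β=1.1075) via Wigner's sum:
c=cos(1.1075/2)=0.850558, s=sin(1.1075/2)=0.525881; N=√[6·1·2·2]=4.898979
k: max(0,(0)−(1))=0 … min(2+(0),2−(1))=1
  k=0: (−1)^1·4.8990/(2)·0.8506^3·0.5259^1 = -0.792639
  k=1: (−1)^2·4.8990/(2)·0.8506^1·0.5259^3 = +0.302999
d^2_{1,0}(1.1075) = -0.792639 +0.302999 = -0.489640

d=-0.4896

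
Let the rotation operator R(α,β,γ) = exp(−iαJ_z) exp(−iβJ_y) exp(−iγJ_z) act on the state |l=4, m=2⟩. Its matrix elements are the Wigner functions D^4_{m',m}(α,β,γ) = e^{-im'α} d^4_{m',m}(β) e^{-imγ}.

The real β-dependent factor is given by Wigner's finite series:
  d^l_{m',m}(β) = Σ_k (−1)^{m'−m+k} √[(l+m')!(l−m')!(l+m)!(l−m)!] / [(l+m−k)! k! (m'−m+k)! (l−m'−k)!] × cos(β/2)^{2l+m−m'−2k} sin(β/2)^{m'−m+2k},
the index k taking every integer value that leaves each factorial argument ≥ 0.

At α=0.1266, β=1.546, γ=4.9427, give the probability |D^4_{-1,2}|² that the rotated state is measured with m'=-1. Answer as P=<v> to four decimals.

D^4_{-1,2}(0.1266,1.546,4.9427) = e^{-i·-1·0.1266}·d^4_{-1,2}(1.546)·e^{-i·2·4.9427}. Compute d first:
Half-angle: c=0.715819, s=0.698286. N=√(6·120·720·2)=1018.233765
k∈{3,4,5} keeps every argument non-negative
  k=3: (−1)^0·1018.2338/(72)·0.7158^5·0.6983^3 = +0.904963
  k=4: (−1)^1·1018.2338/(48)·0.7158^3·0.6983^5 = -1.291761
  k=5: (−1)^2·1018.2338/(240)·0.7158^1·0.6983^7 = +0.245851
d^4_{-1,2}(1.546) = +0.904963 -1.291761 +0.245851 = -0.140947
|D^4_{-1,2}|² = |d^4_{-1,2}(β)|² = (-0.140947)² = 0.019866 (the z-rotation phases have unit modulus)

P=0.0199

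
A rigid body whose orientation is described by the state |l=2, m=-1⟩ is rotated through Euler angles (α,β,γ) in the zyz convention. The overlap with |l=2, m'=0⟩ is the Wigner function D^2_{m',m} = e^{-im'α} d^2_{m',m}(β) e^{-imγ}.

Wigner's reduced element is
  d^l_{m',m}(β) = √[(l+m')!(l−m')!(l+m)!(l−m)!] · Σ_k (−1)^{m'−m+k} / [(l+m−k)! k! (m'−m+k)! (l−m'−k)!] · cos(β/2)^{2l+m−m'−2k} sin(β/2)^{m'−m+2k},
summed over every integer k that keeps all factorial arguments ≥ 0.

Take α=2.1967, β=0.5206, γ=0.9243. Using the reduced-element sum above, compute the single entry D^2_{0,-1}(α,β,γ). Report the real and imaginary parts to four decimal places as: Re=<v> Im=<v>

Re=-0.3184 Im=-0.4218

D^2_{0,-1}(2.1967,0.5206,0.9243) = e^{-i·0·2.1967}·d^2_{0,-1}(0.5206)·e^{-i·-1·0.9243}. Compute d first:
Half-angle: c=0.966313, s=0.257370. N=√(2·2·1·6)=4.898979
k: max(0,(-1)−(0))=0 … min(2+(-1),2−(0))=1
  k=0: (−1)^1·4.8990/(2)·0.9663^3·0.2574^1 = -0.568837
  k=1: (−1)^2·4.8990/(2)·0.9663^1·0.2574^3 = +0.040352
d^2_{0,-1}(0.5206) = -0.568837 +0.040352 = -0.528484
Attach z-rotation phases: D = e^{-i(0)(2.1967)}·(-0.528484)·e^{-i(-1)(0.9243)} = -0.318355-0.421836i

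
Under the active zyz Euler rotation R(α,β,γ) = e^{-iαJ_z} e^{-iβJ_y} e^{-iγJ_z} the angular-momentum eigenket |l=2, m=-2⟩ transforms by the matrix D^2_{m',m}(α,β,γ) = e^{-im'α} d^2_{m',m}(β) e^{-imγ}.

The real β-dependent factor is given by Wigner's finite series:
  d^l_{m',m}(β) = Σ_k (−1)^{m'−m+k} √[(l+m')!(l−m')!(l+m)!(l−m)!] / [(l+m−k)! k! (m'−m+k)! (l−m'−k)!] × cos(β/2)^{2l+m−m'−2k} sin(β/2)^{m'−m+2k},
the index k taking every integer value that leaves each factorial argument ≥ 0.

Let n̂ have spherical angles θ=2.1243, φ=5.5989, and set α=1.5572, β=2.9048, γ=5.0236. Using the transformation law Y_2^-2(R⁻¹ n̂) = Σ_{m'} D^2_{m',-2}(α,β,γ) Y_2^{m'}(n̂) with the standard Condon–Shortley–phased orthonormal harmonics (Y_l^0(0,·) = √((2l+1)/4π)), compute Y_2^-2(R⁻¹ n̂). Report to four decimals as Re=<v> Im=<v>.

Need the full column D^2_{m',-2} for m'=−2..2 at α=1.5572, β=2.9048, γ=5.0236.
cos(β/2)=0.118120, sin(β/2)=0.992999
d^2_{-2,-2}: single k=0 term ⇒ +0.000195;  D = +0.000161+0.000109i
d^2_{-1,-2}: single k=0 term ⇒ -0.003273;  D = -0.001872+0.002685i
d^2_{0,-2}: single k=0 term ⇒ +0.033699;  D = -0.027380-0.019647i
d^2_{1,-2}: single k=0 term ⇒ -0.231313;  D = +0.137399-0.186084i
d^2_{2,-2}: single k=0 term ⇒ +0.972290;  D = +0.774251+0.588118i
Y_2^{m'}(θ=2.1243,φ=5.5989) and Σ D·Y over m':
  (+0.0002+0.0001i)·(+0.0561+0.2738i)  (-0.0019+0.0027i)·(-0.2677-0.2184i)  (-0.0274-0.0196i)·(-0.0539+0.0000i)  (+0.1374-0.1861i)·(+0.2677-0.2184i)  (+0.7743+0.5881i)·(+0.0561-0.2738i)
Y_2^-2(R⁻¹ n̂) = +0.203207-0.258019i

Re=0.2032 Im=-0.2580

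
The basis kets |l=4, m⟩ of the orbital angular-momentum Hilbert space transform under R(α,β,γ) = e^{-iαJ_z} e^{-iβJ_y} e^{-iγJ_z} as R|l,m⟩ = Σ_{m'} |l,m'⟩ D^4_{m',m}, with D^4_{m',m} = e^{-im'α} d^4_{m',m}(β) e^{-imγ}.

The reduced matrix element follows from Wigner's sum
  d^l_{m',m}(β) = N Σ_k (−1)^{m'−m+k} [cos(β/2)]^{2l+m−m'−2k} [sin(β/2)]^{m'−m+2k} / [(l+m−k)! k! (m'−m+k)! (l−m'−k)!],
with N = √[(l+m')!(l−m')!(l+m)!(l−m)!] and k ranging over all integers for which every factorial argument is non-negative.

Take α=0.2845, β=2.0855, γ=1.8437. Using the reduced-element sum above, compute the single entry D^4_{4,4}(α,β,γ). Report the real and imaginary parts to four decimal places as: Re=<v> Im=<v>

D^4_{4,4}(0.2845,2.0855,1.8437) = e^{-i·4·0.2845}·d^4_{4,4}(2.0855)·e^{-i·4·1.8437}. Compute d first:
Half-angle: c=0.503847, s=0.863793. N=√(40320·1·40320·1)=40320.000000
The bounds max(0,m−m')=0 and min(l+m,l−m')=0 give 1 term
  k=0: (−1)^0·40320.0000/(40320)·0.5038^8·0.8638^0 = +0.004153
d^4_{4,4}(2.0855) = +0.004153
Attach z-rotation phases: D = e^{-i(4)(0.2845)}·(+0.004153)·e^{-i(4)(1.8437)} = -0.002543-0.003284i

Re=-0.0025 Im=-0.0033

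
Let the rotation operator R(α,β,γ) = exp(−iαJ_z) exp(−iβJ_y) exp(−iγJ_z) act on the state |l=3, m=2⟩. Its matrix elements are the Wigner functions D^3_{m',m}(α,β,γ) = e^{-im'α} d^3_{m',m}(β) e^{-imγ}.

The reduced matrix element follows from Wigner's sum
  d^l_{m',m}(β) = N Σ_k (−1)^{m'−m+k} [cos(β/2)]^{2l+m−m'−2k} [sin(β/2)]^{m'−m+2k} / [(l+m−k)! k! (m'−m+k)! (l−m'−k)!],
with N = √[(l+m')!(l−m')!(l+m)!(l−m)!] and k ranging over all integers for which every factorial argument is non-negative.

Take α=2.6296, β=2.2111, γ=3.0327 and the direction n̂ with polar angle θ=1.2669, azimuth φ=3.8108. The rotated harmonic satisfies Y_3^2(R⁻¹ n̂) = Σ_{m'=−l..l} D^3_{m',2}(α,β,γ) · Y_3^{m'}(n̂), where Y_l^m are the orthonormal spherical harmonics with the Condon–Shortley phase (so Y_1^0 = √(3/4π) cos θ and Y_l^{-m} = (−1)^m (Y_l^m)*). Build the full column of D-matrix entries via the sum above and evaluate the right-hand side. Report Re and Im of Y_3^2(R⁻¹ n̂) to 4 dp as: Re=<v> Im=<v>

Need the full column D^3_{m',2} for m'=−3..3 at α=2.6296, β=2.2111, γ=3.0327.
cos(β/2)=0.448643, sin(β/2)=0.893711
d^3_{-3,2}: single k=5 term ⇒ +0.626559;  D = -0.156593+0.606675i
d^3_{-2,2}: k∈[4..5] ⇒ +0.642037 -0.509545 = +0.132492;  D = +0.091717-0.095614i
d^3_{-1,2}: k∈[3..4] ⇒ +0.407684 -0.808885 = -0.401200;  D = +0.383962-0.116341i
d^3_{0,2}: k∈[2..3] ⇒ +0.177239 -0.703317 = -0.526078;  D = -0.513651-0.113669i
d^3_{1,2}: k∈[1..2] ⇒ +0.051369 -0.407684 = -0.356315;  D = +0.265570+0.237557i
d^3_{2,2}: k∈[0..1] ⇒ +0.008155 -0.161796 = -0.153641;  D = -0.049645-0.145400i
d^3_{3,2}: single k=0 term ⇒ -0.039790;  D = -0.007240+0.039126i
Y_3^{m'}(θ=1.2669,φ=3.8108) and Σ D·Y over m':
  (-0.1566+0.6067i)·(+0.1533+0.3284i)  (+0.0917-0.0956i)·(+0.0641-0.2710i)  (+0.3840-0.1163i)·(+0.1336-0.1057i)  (-0.5137-0.1137i)·(-0.2850+0.0000i)  (+0.2656+0.2376i)·(-0.1336-0.1057i)  (-0.0496-0.1454i)·(+0.0641+0.2710i)  (-0.0072+0.0391i)·(-0.1533+0.3284i)
Y_3^2(R⁻¹ n̂) = -0.043794-0.104032i

Re=-0.0438 Im=-0.1040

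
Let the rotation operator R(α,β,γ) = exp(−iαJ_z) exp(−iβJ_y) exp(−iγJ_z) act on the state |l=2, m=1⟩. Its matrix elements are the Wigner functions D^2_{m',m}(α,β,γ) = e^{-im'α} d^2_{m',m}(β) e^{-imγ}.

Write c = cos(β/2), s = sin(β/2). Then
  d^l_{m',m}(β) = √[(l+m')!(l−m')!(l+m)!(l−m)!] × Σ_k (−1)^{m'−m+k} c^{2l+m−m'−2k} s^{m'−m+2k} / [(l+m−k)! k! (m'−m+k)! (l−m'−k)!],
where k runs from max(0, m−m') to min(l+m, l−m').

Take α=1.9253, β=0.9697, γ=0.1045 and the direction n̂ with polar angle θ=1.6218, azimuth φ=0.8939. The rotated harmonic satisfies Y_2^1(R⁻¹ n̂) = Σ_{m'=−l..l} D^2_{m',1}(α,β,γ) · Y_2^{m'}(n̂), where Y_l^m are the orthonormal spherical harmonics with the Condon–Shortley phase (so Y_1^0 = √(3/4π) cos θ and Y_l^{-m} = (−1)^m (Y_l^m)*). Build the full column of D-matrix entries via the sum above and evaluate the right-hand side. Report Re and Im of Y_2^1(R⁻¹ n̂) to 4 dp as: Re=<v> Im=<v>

Need the full column D^2_{m',1} for m'=−2..2 at α=1.9253, β=0.9697, γ=0.1045.
cos(β/2)=0.884745, sin(β/2)=0.466076
d^2_{-2,1}: single k=3 term ⇒ +0.179150;  D = -0.147402-0.101821i
d^2_{-1,1}: k∈[2..3] ⇒ +0.510117 -0.047187 = +0.462930;  D = -0.114532+0.448538i
d^2_{0,1}: k∈[1..2] ⇒ +0.790654 -0.219413 = +0.571240;  D = +0.568124-0.059586i
d^2_{1,1}: k∈[0..1] ⇒ +0.612734 -0.510117 = +0.102617;  D = -0.045465-0.091995i
d^2_{2,1}: single k=0 term ⇒ -0.645566;  D = +0.443474-0.469133i
Y_2^{m'}(θ=1.6218,φ=0.8939) and Σ D·Y over m':
  (-0.1474-0.1018i)·(-0.0830-0.3762i)  (-0.1145+0.4485i)·(-0.0246+0.0307i)  (+0.5681-0.0596i)·(-0.3129+0.0000i)  (-0.0455-0.0920i)·(+0.0246+0.0307i)  (+0.4435-0.4691i)·(-0.0830+0.3762i)
Y_2^1(R⁻¹ n̂) = -0.073379+0.270091i

Re=-0.0734 Im=0.2701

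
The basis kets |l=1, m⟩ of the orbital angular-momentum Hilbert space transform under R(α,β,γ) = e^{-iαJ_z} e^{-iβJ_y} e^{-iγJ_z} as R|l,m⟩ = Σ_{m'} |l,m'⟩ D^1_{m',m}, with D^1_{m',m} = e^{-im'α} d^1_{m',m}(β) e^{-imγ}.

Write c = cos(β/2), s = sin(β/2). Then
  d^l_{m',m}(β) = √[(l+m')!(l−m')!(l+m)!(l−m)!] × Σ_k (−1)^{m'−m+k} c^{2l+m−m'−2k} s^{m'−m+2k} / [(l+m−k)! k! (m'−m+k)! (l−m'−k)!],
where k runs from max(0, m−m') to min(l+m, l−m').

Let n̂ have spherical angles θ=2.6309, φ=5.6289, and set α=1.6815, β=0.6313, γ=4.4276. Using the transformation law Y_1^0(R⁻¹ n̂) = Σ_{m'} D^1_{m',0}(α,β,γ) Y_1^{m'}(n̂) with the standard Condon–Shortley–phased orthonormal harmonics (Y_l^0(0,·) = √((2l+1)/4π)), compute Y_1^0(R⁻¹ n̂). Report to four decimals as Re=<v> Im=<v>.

Re=-0.4417 Im=0.0000

Need the full column D^1_{m',0} for m'=−1..1 at α=1.6815, β=0.6313, γ=4.4276.
cos(β/2)=0.950595, sin(β/2)=0.310434
d^1_{-1,0}: single k=1 term ⇒ +0.417331;  D = -0.046106+0.414776i
d^1_{0,0}: k∈[0..1] ⇒ +0.903630 -0.096370 = +0.807261;  D = +0.807261+0.000000i
d^1_{1,0}: single k=0 term ⇒ -0.417331;  D = +0.046106+0.414776i
Y_1^{m'}(θ=2.6309,φ=5.6289) and Σ D·Y over m':
  (-0.0461+0.4148i)·(+0.1340+0.1028i)  (+0.8073+0.0000i)·(-0.4263+0.0000i)  (+0.0461+0.4148i)·(-0.1340+0.1028i)
Y_1^0(R⁻¹ n̂) = -0.441715+0.000000i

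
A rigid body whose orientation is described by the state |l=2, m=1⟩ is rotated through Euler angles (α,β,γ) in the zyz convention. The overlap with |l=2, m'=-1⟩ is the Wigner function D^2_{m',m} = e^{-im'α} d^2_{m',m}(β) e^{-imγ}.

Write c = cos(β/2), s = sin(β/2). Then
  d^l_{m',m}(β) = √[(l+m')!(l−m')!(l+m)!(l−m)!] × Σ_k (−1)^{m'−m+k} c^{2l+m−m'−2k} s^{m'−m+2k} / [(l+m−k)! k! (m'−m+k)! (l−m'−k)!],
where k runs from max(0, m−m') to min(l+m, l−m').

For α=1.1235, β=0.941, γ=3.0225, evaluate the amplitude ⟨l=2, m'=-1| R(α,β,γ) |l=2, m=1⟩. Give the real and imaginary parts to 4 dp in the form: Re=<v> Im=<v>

Split into d^2_{-1,1}(β=0.941) × two z-phases.
With c≡cos(β/2)=0.891342 and s≡sin(β/2)=0.453332, N=[1·6·6·1]^{1/2}=6.000000
Admissible k: 2..3 (factorial args all ≥0)
  k=2: (−1)^0·6.0000/(2)·0.8913^2·0.4533^2 = +0.489827
  k=3: (−1)^1·6.0000/(6)·0.8913^0·0.4533^4 = -0.042234
d^2_{-1,1}(0.941) = +0.489827 -0.042234 = +0.447592
D = (+0.432529+0.901620i)·(+0.447592)·(-0.992917-0.118811i) = -0.144278-0.423701i

Re=-0.1443 Im=-0.4237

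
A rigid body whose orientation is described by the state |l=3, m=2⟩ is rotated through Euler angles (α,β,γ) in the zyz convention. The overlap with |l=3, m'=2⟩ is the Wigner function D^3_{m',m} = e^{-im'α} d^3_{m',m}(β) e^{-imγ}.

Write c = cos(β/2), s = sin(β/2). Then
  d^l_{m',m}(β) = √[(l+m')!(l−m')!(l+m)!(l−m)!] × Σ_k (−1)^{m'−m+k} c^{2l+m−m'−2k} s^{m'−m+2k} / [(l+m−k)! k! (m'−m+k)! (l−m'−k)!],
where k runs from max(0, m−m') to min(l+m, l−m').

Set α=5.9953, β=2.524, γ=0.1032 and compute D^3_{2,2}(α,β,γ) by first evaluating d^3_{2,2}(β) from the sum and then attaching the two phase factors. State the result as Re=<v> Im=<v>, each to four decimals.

Re=-0.0354 Im=-0.0137

D^3_{2,2}(5.9953,2.524,0.1032) = e^{-i·2·5.9953}·d^3_{2,2}(2.524)·e^{-i·2·0.1032}. Compute d first:
c=cos(2.524/2)=0.303912, s=sin(2.524/2)=0.952700; N=√[120·1·120·1]=120.000000
The bounds max(0,m−m')=0 and min(l+m,l−m')=1 give 2 terms
  k=0: (−1)^0·120.0000/(120)·0.3039^6·0.9527^0 = +0.000788
  k=1: (−1)^1·120.0000/(24)·0.3039^4·0.9527^2 = -0.038715
d^3_{2,2}(2.524) = +0.000788 -0.038715 = -0.037927
D = (+0.838773+0.544481i)·(-0.037927)·(+0.978775-0.204938i) = -0.035369-0.013693i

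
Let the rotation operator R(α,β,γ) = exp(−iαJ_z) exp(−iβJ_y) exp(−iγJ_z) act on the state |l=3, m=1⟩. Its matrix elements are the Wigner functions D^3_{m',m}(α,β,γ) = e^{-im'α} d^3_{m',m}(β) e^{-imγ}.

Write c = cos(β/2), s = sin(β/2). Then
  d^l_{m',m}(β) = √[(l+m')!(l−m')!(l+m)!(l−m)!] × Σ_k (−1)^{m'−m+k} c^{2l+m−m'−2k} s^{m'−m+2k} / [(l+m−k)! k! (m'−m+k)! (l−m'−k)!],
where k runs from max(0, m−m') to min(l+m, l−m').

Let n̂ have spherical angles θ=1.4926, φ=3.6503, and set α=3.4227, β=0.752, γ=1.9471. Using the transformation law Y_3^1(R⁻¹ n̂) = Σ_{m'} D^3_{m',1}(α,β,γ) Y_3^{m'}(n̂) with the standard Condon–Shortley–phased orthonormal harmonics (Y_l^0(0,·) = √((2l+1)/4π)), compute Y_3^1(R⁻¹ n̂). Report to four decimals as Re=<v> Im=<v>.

Need the full column D^3_{m',1} for m'=−3..3 at α=3.4227, β=0.752, γ=1.9471.
cos(β/2)=0.930141, sin(β/2)=0.367203
d^3_{-3,1}: single k=4 term ⇒ +0.060921;  D = -0.027428+0.054397i
d^3_{-2,1}: k∈[3..4] ⇒ +0.251996 -0.019637 = +0.232359;  D = +0.042950-0.228355i
d^3_{-1,1}: k∈[2..4] ⇒ +0.605562 -0.125838 +0.002452 = +0.482175;  D = +0.045832+0.479992i
d^3_{0,1}: k∈[1..3] ⇒ +0.885606 -0.414072 +0.021511 = +0.493045;  D = -0.181187-0.458546i
d^3_{1,1}: k∈[0..2] ⇒ +0.647578 -0.807415 +0.094378 = -0.065458;  D = -0.040000-0.051815i
d^3_{2,1}: k∈[0..1] ⇒ -0.808444 +0.251996 = -0.556447;  D = +0.448877+0.328851i
d^3_{3,1}: single k=0 term ⇒ +0.390888;  D = +0.367033+0.134464i
Y_3^{m'}(θ=1.4926,φ=3.6503) and Σ D·Y over m':
  (-0.0274+0.0544i)·(-0.0185+0.4130i)  (+0.0429-0.2284i)·(+0.0417-0.0675i)  (+0.0458+0.4800i)·(+0.2728-0.1521i)  (-0.1812-0.4585i)·(-0.0866+0.0000i)  (-0.0400-0.0518i)·(-0.2728-0.1521i)  (+0.4489+0.3289i)·(+0.0417+0.0675i)  (+0.3670+0.1345i)·(+0.0185+0.4130i)
Y_3^1(R⁻¹ n̂) = +0.016420+0.357216i

Re=0.0164 Im=0.3572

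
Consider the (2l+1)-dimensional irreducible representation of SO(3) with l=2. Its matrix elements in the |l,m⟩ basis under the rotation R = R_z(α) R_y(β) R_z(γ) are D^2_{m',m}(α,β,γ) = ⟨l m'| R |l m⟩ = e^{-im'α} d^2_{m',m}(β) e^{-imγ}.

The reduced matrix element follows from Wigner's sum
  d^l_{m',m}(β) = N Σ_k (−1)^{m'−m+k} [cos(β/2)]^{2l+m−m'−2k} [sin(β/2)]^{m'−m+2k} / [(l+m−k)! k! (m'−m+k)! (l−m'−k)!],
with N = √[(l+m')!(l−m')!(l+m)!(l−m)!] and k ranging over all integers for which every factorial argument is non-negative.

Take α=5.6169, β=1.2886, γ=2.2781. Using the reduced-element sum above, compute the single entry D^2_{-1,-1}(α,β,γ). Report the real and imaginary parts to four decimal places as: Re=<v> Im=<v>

Re=0.0116 Im=-0.2830

First d^2_{-1,-1}(β=1.2886), then the phase factors e^{-i(-1)α} and e^{-i(-1)γ}:
With c≡cos(β/2)=0.799520 and s≡sin(β/2)=0.600639, N=[1·6·1·6]^{1/2}=6.000000
Admissible k: 0..1 (factorial args all ≥0)
  k=0: (−1)^0·6.0000/(6)·0.7995^4·0.6006^0 = +0.408619
  k=1: (−1)^1·6.0000/(2)·0.7995^2·0.6006^2 = -0.691843
d^2_{-1,-1}(1.2886) = +0.408619 -0.691843 = -0.283224
D = (+0.786123-0.618070i)·(-0.283224)·(-0.649787+0.760117i) = +0.011614-0.282986i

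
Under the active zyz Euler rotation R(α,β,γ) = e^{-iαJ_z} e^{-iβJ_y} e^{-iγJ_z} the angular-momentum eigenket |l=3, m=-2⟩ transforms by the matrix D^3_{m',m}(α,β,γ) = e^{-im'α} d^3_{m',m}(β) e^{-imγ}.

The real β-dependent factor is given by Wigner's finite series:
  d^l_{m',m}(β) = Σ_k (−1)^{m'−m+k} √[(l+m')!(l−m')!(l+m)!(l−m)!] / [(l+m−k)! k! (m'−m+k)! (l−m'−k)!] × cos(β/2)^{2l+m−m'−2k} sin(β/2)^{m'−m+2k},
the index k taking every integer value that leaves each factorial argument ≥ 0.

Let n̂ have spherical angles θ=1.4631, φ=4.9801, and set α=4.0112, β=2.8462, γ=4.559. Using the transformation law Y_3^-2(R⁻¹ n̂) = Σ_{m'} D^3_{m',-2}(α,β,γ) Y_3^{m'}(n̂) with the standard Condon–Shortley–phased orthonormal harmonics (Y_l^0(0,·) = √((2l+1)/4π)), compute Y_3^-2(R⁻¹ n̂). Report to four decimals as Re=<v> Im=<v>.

Need the full column D^3_{m',-2} for m'=−3..3 at α=4.0112, β=2.8462, γ=4.559.
cos(β/2)=0.147160, sin(β/2)=0.989113
d^3_{-3,-2}: single k=1 term ⇒ +0.000167;  D = -0.000112+0.000124i
d^3_{-2,-2}: k∈[0..1] ⇒ +0.000010 -0.002294 = -0.002284;  D = +0.000315+0.002262i
d^3_{-1,-2}: k∈[0..1] ⇒ -0.000216 +0.019505 = +0.019289;  D = +0.016313+0.010292i
d^3_{0,-2}: k∈[0..1] ⇒ +0.002513 -0.113533 = -0.111020;  D = +0.105837-0.033527i
d^3_{1,-2}: k∈[0..1] ⇒ -0.019505 +0.440574 = +0.421069;  D = +0.161802-0.388741i
d^3_{2,-2}: k∈[0..1] ⇒ +0.103641 -0.936429 = -0.832787;  D = -0.381011-0.740517i
d^3_{3,-2}: single k=0 term ⇒ -0.341267;  D = +0.332589+0.076469i
Y_3^{m'}(θ=1.4631,φ=4.9801) and Σ D·Y over m':
  (-0.0001+0.0001i)·(-0.2950-0.2847i)  (+0.0003+0.0023i)·(-0.0934+0.0554i)  (+0.0163+0.0103i)·(-0.0801-0.2920i)  (+0.1058-0.0335i)·(-0.1180+0.0000i)  (+0.1618-0.3887i)·(+0.0801-0.2920i)  (-0.3810-0.7405i)·(-0.0934-0.0554i)  (+0.3326+0.0765i)·(+0.2950-0.2847i)
Y_3^-2(R⁻¹ n̂) = +0.003033-0.062079i

Re=0.0030 Im=-0.0621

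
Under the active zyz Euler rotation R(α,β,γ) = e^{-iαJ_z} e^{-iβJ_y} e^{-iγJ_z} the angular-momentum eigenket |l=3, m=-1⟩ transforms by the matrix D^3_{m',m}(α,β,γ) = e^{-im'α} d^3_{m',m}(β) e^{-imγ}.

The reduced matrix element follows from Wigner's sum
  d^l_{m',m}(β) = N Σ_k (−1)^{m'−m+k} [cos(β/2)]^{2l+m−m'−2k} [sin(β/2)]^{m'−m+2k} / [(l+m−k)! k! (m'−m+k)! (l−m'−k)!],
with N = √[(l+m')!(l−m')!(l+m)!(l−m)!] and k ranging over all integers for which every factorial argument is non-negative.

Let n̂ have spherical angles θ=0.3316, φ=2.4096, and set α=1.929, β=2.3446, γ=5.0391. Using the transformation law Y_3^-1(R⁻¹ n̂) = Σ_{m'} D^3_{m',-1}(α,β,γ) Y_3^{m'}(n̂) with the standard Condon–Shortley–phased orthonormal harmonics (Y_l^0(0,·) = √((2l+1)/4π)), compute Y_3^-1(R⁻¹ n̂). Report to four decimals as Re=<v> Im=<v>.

Need the full column D^3_{m',-1} for m'=−3..3 at α=1.929, β=2.3446, γ=5.0391.
cos(β/2)=0.388033, sin(β/2)=0.921646
d^3_{-3,-1}: single k=2 term ⇒ +0.074584;  D = -0.012580-0.073516i
d^3_{-2,-1}: k∈[1..2] ⇒ +0.025639 -0.289286 = -0.263647;  D = +0.227785-0.132754i
d^3_{-1,-1}: k∈[0..2] ⇒ +0.003414 -0.154061 +0.651845 = +0.501197;  D = +0.388164+0.317061i
d^3_{0,-1}: k∈[0..2] ⇒ -0.028086 +0.475345 -0.893879 = -0.446620;  D = -0.143334+0.422995i
d^3_{1,-1}: k∈[0..2] ⇒ +0.115546 -0.869126 +0.612891 = -0.140689;  D = +0.140619-0.004430i
d^3_{2,-1}: k∈[0..1] ⇒ -0.289286 +0.815996 = +0.526710;  D = +0.200101+0.487220i
d^3_{3,-1}: single k=0 term ⇒ +0.420764;  D = +0.308470-0.286162i
Y_3^{m'}(θ=0.3316,φ=2.4096) and Σ D·Y over m':
  (-0.0126-0.0735i)·(+0.0084-0.0117i)  (+0.2278-0.1328i)·(+0.0109+0.1018i)  (+0.3882+0.3171i)·(-0.2716-0.2440i)  (-0.1433+0.4230i)·(+0.5187+0.0000i)  (+0.1406-0.0044i)·(+0.2716-0.2440i)  (+0.2001+0.4872i)·(+0.0109-0.1018i)  (+0.3085-0.2862i)·(-0.0084-0.0117i)
Y_3^-1(R⁻¹ n̂) = -0.004387+0.008098i

Re=-0.0044 Im=0.0081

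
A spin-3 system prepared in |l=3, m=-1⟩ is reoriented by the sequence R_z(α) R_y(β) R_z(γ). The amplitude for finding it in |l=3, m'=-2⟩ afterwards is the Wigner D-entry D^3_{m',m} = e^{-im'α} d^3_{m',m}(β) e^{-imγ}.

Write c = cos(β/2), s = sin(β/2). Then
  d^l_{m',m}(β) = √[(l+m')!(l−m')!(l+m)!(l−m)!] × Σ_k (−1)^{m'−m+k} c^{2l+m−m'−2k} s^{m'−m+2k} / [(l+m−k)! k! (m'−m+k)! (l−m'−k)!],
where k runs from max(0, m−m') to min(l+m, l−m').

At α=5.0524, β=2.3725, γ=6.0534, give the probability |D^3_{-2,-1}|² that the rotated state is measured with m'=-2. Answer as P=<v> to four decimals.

First d^3_{-2,-1}(β=2.3725), then the phase factors e^{-i(-2)α} and e^{-i(-1)γ}:
c=cos(2.3725/2)=0.375139, s=sin(2.3725/2)=0.926969; N=√[1·120·2·24]=75.894664
Admissible k: 1..2 (factorial args all ≥0)
  k=1: (−1)^0·75.8947/(24)·0.3751^5·0.9270^1 = +0.021778
  k=2: (−1)^1·75.8947/(12)·0.3751^3·0.9270^3 = -0.265950
d^3_{-2,-1}(2.3725) = +0.021778 -0.265950 = -0.244172
|D^3_{-2,-1}|² = |d^3_{-2,-1}(β)|² = (-0.244172)² = 0.059620 (the z-rotation phases have unit modulus)

P=0.0596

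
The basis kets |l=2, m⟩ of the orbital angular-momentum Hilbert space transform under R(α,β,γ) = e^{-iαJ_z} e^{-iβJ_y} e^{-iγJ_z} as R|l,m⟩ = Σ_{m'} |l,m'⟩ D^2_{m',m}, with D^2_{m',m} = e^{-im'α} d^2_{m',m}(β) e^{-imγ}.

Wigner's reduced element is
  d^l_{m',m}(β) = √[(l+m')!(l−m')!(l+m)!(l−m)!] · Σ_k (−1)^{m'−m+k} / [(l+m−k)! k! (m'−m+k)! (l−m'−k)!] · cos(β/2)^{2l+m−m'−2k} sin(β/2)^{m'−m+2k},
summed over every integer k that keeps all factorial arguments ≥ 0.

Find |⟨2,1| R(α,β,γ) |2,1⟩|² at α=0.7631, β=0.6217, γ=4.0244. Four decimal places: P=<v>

First d^2_{1,1}(β=0.6217), then the phase factors e^{-i(1)α} and e^{-i(1)γ}:
With c≡cos(β/2)=0.952074 and s≡sin(β/2)=0.305868, N=[6·1·6·1]^{1/2}=6.000000
Admissible k: 0..1 (factorial args all ≥0)
  k=0: (−1)^0·6.0000/(6)·0.9521^4·0.3059^0 = +0.821642
  k=1: (−1)^1·6.0000/(2)·0.9521^2·0.3059^2 = -0.254408
d^2_{1,1}(0.6217) = +0.821642 -0.254408 = +0.567234
|D^2_{1,1}|² = |d^2_{1,1}(β)|² = (+0.567234)² = 0.321755 (the z-rotation phases have unit modulus)

P=0.3218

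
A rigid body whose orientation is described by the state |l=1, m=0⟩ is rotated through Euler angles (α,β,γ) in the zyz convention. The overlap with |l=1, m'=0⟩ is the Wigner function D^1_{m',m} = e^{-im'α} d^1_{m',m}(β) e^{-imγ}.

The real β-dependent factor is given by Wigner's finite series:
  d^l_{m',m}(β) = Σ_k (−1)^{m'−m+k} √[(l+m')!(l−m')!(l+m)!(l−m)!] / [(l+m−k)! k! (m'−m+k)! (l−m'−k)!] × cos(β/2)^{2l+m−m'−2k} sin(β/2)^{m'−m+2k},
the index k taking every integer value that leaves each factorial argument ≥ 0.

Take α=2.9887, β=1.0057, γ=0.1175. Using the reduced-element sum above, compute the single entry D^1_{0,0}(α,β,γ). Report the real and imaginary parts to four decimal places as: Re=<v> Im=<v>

First d^1_{0,0}(β=1.0057), then the phase factors e^{-i(0)α} and e^{-i(0)γ}:
With c≡cos(β/2)=0.876213 and s≡sin(β/2)=0.481925, N=[1·1·1·1]^{1/2}=1.000000
The bounds max(0,m−m')=0 and min(l+m,l−m')=1 give 2 terms
  k=0: (−1)^0·1.0000/(1)·0.8762^2·0.4819^0 = +0.767749
  k=1: (−1)^1·1.0000/(1)·0.8762^0·0.4819^2 = -0.232251
d^1_{0,0}(1.0057) = +0.767749 -0.232251 = +0.535497
D = (+1.000000+0.000000i)·(+0.535497)·(+1.000000+0.000000i) = +0.535497+0.000000i

Re=0.5355 Im=0.0000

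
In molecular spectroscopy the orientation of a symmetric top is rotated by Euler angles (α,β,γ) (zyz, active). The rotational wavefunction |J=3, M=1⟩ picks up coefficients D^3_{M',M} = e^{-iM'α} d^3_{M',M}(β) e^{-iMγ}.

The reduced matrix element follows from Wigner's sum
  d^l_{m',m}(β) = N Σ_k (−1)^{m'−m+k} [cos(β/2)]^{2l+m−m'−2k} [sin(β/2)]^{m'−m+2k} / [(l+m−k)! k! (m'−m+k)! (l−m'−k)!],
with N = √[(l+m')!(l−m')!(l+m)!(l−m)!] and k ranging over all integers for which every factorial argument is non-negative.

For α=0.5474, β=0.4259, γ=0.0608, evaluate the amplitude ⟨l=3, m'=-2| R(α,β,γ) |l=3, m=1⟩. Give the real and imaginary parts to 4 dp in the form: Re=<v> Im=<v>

Re=0.0278 Im=0.0468

Split into d^3_{-2,1}(β=0.4259) × two z-phases.
c=cos(0.4259/2)=0.977412, s=sin(0.4259/2)=0.211344; N=√[1·120·24·2]=75.894664
k: max(0,(1)−(-2))=3 … min(3+(1),3−(-2))=4
  k=3: (−1)^0·75.8947/(12)·0.9774^3·0.2113^3 = +0.055749
  k=4: (−1)^1·75.8947/(24)·0.9774^1·0.2113^5 = -0.001303
d^3_{-2,1}(0.4259) = +0.055749 -0.001303 = +0.054445
Attach z-rotation phases: D = e^{-i(-2)(0.5474)}·(+0.054445)·e^{-i(1)(0.0608)} = +0.027843+0.046788i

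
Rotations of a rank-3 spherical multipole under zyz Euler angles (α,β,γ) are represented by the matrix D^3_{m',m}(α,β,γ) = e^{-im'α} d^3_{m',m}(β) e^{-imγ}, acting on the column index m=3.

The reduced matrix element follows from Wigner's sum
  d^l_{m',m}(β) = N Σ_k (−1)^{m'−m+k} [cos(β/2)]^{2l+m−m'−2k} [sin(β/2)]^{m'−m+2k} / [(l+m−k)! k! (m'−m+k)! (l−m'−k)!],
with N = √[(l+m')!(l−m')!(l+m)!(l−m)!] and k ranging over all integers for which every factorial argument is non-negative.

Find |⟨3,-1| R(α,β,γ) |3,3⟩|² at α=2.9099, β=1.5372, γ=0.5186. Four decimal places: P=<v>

D^3_{-1,3}(2.9099,1.5372,0.5186) = e^{-i·-1·2.9099}·d^3_{-1,3}(1.5372)·e^{-i·3·0.5186}. Compute d first:
With c≡cos(β/2)=0.718885 and s≡sin(β/2)=0.695129, N=[2·24·720·1]^{1/2}=185.903201
k: max(0,(3)−(-1))=4 … min(3+(3),3−(-1))=4
  k=4: (−1)^0·185.9032/(48)·0.7189^2·0.6951^4 = +0.467333
d^3_{-1,3}(1.5372) = +0.467333
|D^3_{-1,3}|² = |d^3_{-1,3}(β)|² = (+0.467333)² = 0.218400 (the z-rotation phases have unit modulus)

P=0.2184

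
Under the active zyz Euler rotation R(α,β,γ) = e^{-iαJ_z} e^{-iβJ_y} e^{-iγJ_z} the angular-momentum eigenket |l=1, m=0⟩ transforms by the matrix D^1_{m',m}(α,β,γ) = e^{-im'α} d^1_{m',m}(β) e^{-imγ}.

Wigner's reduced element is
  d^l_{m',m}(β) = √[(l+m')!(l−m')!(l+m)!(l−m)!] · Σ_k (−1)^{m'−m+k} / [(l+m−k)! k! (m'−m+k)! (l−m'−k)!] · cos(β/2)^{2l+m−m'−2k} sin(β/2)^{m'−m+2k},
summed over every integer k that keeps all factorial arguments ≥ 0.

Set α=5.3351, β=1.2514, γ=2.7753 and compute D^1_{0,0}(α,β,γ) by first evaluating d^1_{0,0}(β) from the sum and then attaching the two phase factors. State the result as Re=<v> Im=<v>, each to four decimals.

Re=0.3140 Im=0.0000

Split into d^1_{0,0}(β=1.2514) × two z-phases.
c=cos(1.2514/2)=0.810553, s=sin(1.2514/2)=0.585665; N=√[1·1·1·1]=1.000000
k∈{0,1} keeps every argument non-negative
  k=0: (−1)^0·1.0000/(1)·0.8106^2·0.5857^0 = +0.656997
  k=1: (−1)^1·1.0000/(1)·0.8106^0·0.5857^2 = -0.343003
d^1_{0,0}(1.2514) = +0.656997 -0.343003 = +0.313993
Attach z-rotation phases: D = e^{-i(0)(5.3351)}·(+0.313993)·e^{-i(0)(2.7753)} = +0.313993+0.000000i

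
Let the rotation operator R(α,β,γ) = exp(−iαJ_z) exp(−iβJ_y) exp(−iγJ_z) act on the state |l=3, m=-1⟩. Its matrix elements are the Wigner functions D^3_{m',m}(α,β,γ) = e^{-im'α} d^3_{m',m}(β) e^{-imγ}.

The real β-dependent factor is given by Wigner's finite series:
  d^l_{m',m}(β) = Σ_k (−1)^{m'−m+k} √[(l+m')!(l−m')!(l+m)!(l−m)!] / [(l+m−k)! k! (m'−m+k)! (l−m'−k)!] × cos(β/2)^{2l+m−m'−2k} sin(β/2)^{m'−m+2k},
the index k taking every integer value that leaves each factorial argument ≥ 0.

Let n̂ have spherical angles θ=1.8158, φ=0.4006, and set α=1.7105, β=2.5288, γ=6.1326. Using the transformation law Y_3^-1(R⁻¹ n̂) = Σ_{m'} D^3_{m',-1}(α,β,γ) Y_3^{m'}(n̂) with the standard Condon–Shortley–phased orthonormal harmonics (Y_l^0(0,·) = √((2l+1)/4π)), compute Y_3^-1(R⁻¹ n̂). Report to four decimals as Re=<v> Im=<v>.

Need the full column D^3_{m',-1} for m'=−3..3 at α=1.7105, β=2.5288, γ=6.1326.
cos(β/2)=0.301625, sin(β/2)=0.953427
d^3_{-3,-1}: single k=2 term ⇒ +0.029140;  D = +0.007731-0.028096i
d^3_{-2,-1}: k∈[1..2] ⇒ +0.007527 -0.150416 = -0.142889;  D = +0.141705+0.018356i
d^3_{-1,-1}: k∈[0..2] ⇒ +0.000753 -0.060191 +0.451060 = +0.391622;  D = +0.004261+0.391599i
d^3_{0,-1}: k∈[0..2] ⇒ -0.008245 +0.247158 -0.823179 = -0.584266;  D = -0.577654+0.087650i
d^3_{1,-1}: k∈[0..2] ⇒ +0.045143 -0.601414 +0.751145 = +0.194875;  D = -0.055779-0.186722i
d^3_{2,-1}: k∈[0..1] ⇒ -0.150416 +0.751456 = +0.601040;  D = -0.546327+0.250552i
d^3_{3,-1}: single k=0 term ⇒ +0.291158;  D = +0.157044+0.245174i
Y_3^{m'}(θ=1.8158,φ=0.4006) and Σ D·Y over m':
  (+0.0077-0.0281i)·(+0.1374-0.3553i)  (+0.1417+0.0184i)·(-0.1623+0.1676i)  (+0.0043+0.3916i)·(-0.2038+0.0863i)  (-0.5777+0.0876i)·(+0.2449+0.0000i)  (-0.0558-0.1867i)·(+0.2038+0.0863i)  (-0.5463+0.2506i)·(-0.1623-0.1676i)  (+0.1570+0.2452i)·(-0.1374-0.3553i)
Y_3^-1(R⁻¹ n̂) = -0.010188-0.125289i

Re=-0.0102 Im=-0.1253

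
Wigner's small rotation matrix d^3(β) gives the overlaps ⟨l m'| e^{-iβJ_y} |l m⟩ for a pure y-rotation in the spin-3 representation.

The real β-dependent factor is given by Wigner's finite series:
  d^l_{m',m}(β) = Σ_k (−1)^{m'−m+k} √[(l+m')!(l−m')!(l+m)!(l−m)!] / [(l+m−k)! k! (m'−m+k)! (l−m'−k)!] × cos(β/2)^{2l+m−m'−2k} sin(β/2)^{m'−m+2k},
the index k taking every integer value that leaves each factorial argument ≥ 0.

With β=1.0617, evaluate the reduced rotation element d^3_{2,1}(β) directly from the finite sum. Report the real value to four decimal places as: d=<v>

d^3_{2,1}(β=1.0617) via Wigner's sum:
c=cos(1.0617/2)=0.862377, s=sin(1.0617/2)=0.506267; N=√[120·1·24·2]=75.894664
k∈{0,1} keeps every argument non-negative
  k=0: (−1)^1·75.8947/(24)·0.8624^5·0.5063^1 = -0.763599
  k=1: (−1)^2·75.8947/(12)·0.8624^3·0.5063^3 = +0.526331
d^3_{2,1}(1.0617) = -0.763599 +0.526331 = -0.237267

d=-0.2373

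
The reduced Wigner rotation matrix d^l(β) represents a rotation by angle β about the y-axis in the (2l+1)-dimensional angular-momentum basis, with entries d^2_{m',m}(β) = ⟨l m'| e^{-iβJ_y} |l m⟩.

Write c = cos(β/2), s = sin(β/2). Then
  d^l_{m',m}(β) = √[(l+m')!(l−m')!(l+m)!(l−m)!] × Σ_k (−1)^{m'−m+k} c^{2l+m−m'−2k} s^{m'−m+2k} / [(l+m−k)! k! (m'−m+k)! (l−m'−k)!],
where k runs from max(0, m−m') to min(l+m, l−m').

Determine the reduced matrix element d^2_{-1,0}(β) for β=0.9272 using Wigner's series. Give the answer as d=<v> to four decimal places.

d^2_{-1,0}(β=0.9272) via Wigner's sum:
Half-angle: c=0.894448, s=0.447171. N=√(1·6·2·2)=4.898979
Admissible k: 1..2 (factorial args all ≥0)
  k=1: (−1)^0·4.8990/(2)·0.8944^3·0.4472^1 = +0.783818
  k=2: (−1)^1·4.8990/(2)·0.8944^1·0.4472^3 = -0.195908
d^2_{-1,0}(0.9272) = +0.783818 -0.195908 = +0.587910

d=0.5879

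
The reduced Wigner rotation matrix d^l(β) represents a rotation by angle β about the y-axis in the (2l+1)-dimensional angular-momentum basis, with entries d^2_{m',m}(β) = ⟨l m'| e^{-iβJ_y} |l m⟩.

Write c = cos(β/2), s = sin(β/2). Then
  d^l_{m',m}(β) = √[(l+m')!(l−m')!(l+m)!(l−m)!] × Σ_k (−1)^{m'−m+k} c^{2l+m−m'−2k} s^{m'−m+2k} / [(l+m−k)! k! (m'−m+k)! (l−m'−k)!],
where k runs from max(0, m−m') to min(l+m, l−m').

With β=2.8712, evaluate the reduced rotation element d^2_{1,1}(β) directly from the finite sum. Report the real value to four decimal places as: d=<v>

d=-0.0532

d^2_{1,1}(β=2.8712) via Wigner's sum:
With c≡cos(β/2)=0.134785 and s≡sin(β/2)=0.990875, N=[6·1·6·1]^{1/2}=6.000000
Admissible k: 0..1 (factorial args all ≥0)
  k=0: (−1)^0·6.0000/(6)·0.1348^4·0.9909^0 = +0.000330
  k=1: (−1)^1·6.0000/(2)·0.1348^2·0.9909^2 = -0.053511
d^2_{1,1}(2.8712) = +0.000330 -0.053511 = -0.053181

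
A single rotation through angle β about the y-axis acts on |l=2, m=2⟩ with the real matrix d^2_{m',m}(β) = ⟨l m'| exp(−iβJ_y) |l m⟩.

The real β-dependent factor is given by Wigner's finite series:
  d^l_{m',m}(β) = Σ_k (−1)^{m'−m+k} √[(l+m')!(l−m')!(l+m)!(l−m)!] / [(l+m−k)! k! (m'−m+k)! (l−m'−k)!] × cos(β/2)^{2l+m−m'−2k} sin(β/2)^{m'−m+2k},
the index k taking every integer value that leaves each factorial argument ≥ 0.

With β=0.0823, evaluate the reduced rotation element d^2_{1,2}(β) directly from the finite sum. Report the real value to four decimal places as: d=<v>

d=0.0821

d^2_{1,2}(β=0.0823) via Wigner's sum:
With c≡cos(β/2)=0.999153 and s≡sin(β/2)=0.041138, N=[6·1·24·1]^{1/2}=12.000000
k∈{1} keeps every argument non-negative
  k=1: (−1)^0·12.0000/(6)·0.9992^3·0.0411^1 = +0.082068
d^2_{1,2}(0.0823) = +0.082068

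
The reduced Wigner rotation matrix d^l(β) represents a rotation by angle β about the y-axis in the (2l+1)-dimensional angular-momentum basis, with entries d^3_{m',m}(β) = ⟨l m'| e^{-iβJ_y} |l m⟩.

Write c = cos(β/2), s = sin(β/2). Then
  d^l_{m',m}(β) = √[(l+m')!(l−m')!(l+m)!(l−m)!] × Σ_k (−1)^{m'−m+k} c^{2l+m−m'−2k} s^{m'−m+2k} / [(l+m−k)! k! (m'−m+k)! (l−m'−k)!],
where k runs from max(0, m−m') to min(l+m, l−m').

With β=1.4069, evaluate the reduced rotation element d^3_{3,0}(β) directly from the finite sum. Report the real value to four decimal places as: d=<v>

d^3_{3,0}(β=1.4069) via Wigner's sum:
With c≡cos(β/2)=0.762615 and s≡sin(β/2)=0.646853, N=[720·1·6·6]^{1/2}=160.996894
Admissible k: 0..0 (factorial args all ≥0)
  k=0: (−1)^3·160.9969/(36)·0.7626^3·0.6469^3 = -0.536843
d^3_{3,0}(1.4069) = -0.536843

d=-0.5368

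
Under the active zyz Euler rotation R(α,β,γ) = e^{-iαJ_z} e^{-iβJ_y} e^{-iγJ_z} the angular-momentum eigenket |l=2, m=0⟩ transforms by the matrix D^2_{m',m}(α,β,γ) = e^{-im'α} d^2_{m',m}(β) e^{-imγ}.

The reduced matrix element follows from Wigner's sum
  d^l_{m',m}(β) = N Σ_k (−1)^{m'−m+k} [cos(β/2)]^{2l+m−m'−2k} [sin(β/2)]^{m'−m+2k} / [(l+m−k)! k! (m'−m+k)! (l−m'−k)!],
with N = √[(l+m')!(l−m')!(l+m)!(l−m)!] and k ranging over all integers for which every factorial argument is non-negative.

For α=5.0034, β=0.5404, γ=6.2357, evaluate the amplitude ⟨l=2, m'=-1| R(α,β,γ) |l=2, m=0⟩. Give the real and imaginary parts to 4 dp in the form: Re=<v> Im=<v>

First d^2_{-1,0}(β=0.5404), then the phase factors e^{-i(-1)α} and e^{-i(0)γ}:
c=cos(0.5404/2)=0.963718, s=sin(0.5404/2)=0.266924; N=√[1·6·2·2]=4.898979
Admissible k: 1..2 (factorial args all ≥0)
  k=1: (−1)^0·4.8990/(2)·0.9637^3·0.2669^1 = +0.585211
  k=2: (−1)^1·4.8990/(2)·0.9637^1·0.2669^3 = -0.044894
d^2_{-1,0}(0.5404) = +0.585211 -0.044894 = +0.540317
Phases: e^{-i·(-1)·5.0034}=+0.286921-0.957954i, e^{-i·(0)·6.2357}=+1.000000+0.000000i ⇒ D=+0.155028-0.517599i

Re=0.1550 Im=-0.5176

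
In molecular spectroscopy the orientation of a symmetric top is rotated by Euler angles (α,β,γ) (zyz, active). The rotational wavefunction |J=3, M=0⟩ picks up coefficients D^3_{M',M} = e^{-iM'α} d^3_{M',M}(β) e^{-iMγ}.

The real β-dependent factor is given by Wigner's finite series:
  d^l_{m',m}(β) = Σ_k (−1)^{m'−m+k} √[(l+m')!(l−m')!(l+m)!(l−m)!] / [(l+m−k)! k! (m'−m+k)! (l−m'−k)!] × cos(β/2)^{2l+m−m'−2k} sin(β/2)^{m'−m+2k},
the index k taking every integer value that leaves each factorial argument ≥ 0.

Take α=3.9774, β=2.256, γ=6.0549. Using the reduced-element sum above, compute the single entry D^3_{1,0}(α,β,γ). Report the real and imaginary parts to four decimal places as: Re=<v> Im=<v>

Re=0.2254 Im=-0.2493

First d^3_{1,0}(β=2.256), then the phase factors e^{-i(1)α} and e^{-i(0)γ}:
With c≡cos(β/2)=0.428468 and s≡sin(β/2)=0.903557, N=[24·2·6·6]^{1/2}=41.569219
Admissible k: 0..2 (factorial args all ≥0)
  k=0: (−1)^1·41.5692/(12)·0.4285^5·0.9036^1 = -0.045200
  k=1: (−1)^2·41.5692/(4)·0.4285^3·0.9036^3 = +0.603022
  k=2: (−1)^3·41.5692/(12)·0.4285^1·0.9036^5 = -0.893895
d^3_{1,0}(2.256) = -0.045200 +0.603022 -0.893895 = -0.336073
D = (-0.670579+0.741838i)·(-0.336073)·(+1.000000+0.000000i) = +0.225364-0.249312i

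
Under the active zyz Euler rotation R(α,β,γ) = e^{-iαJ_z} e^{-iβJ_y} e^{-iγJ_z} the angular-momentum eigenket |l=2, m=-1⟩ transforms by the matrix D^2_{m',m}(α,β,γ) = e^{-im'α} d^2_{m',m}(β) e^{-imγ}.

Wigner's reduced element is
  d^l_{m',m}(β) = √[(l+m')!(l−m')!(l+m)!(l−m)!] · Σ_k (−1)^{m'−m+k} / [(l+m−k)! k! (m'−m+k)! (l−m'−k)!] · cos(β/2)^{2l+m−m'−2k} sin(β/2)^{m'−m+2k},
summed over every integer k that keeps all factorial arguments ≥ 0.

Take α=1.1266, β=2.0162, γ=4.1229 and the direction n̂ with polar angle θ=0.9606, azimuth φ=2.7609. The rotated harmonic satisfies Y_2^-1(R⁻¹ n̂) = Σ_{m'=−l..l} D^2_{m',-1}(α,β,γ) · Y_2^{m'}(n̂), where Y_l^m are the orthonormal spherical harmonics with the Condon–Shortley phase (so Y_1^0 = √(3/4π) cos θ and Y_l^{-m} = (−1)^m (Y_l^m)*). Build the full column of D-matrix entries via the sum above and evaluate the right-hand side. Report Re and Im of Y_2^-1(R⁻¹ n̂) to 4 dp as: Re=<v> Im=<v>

Need the full column D^2_{m',-1} for m'=−2..2 at α=1.1266, β=2.0162, γ=4.1229.
cos(β/2)=0.533469, sin(β/2)=0.845820
d^2_{-2,-1}: single k=1 term ⇒ +0.256824;  D = +0.255716+0.023828i
d^2_{-1,-1}: k∈[0..1] ⇒ +0.080991 -0.610794 = -0.529803;  D = -0.271077+0.455202i
d^2_{0,-1}: k∈[0..1] ⇒ -0.314543 +0.790712 = +0.476168;  D = -0.264719-0.395803i
d^2_{1,-1}: k∈[0..1] ⇒ +0.610794 -0.511813 = +0.098981;  D = -0.097938+0.014331i
d^2_{2,-1}: single k=0 term ⇒ -0.645613;  D = +0.190115-0.616987i
Y_2^{m'}(θ=0.9606,φ=2.7609) and Σ D·Y over m':
  (+0.2557+0.0238i)·(+0.1878+0.1790i)  (-0.2711+0.4552i)·(-0.3368-0.1348i)  (-0.2647-0.3958i)·(-0.0047+0.0000i)  (-0.0979+0.0143i)·(+0.3368-0.1348i)  (+0.1901-0.6170i)·(+0.1878-0.1790i)
Y_2^-1(R⁻¹ n̂) = +0.091885-0.196545i

Re=0.0919 Im=-0.1965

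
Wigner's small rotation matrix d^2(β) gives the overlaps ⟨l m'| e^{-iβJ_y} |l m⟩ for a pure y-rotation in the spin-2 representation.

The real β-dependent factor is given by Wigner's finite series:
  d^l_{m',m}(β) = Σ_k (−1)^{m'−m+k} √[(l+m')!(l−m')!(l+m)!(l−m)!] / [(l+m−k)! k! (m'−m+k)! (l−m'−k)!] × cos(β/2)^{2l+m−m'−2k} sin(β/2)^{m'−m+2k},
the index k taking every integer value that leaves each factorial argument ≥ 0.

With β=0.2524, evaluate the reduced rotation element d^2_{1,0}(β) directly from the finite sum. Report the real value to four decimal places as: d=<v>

d^2_{1,0}(β=0.2524) via Wigner's sum:
Half-angle: c=0.992047, s=0.125865. N=√(6·1·2·2)=4.898979
k: max(0,(0)−(1))=0 … min(2+(0),2−(1))=1
  k=0: (−1)^1·4.8990/(2)·0.9920^3·0.1259^1 = -0.301009
  k=1: (−1)^2·4.8990/(2)·0.9920^1·0.1259^3 = +0.004845
d^2_{1,0}(0.2524) = -0.301009 +0.004845 = -0.296163

d=-0.2962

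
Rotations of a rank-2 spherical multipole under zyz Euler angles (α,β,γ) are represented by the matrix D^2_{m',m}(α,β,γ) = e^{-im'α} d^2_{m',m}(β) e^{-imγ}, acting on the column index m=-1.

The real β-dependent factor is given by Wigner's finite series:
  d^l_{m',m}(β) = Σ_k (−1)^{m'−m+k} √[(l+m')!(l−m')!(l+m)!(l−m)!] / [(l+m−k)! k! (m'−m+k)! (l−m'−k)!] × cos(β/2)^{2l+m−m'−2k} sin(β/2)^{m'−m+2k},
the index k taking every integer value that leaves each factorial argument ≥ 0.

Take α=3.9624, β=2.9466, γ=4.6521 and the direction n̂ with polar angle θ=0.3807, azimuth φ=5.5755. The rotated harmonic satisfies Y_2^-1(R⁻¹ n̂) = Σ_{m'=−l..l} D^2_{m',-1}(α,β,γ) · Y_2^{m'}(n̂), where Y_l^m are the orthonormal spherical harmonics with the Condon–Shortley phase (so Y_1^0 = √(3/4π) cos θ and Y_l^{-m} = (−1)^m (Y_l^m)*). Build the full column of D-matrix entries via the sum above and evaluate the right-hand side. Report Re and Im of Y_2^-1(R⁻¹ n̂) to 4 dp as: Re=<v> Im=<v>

Need the full column D^2_{m',-1} for m'=−2..2 at α=3.9624, β=2.9466, γ=4.6521.
cos(β/2)=0.097342, sin(β/2)=0.995251
d^2_{-2,-1}: single k=1 term ⇒ +0.001836;  D = +0.001836+0.000019i
d^2_{-1,-1}: k∈[0..1] ⇒ +0.000090 -0.028157 = -0.028067;  D = +0.019347-0.020334i
d^2_{0,-1}: k∈[0..1] ⇒ -0.002249 +0.235057 = +0.232809;  D = -0.014027-0.232386i
d^2_{1,-1}: k∈[0..1] ⇒ +0.028157 -0.981139 = -0.952982;  D = -0.735165-0.606388i
d^2_{2,-1}: single k=0 term ⇒ -0.191923;  D = +0.190276-0.025091i
Y_2^{m'}(θ=0.3807,φ=5.5755) and Σ D·Y over m':
  (+0.0018+0.0000i)·(+0.0083+0.0527i)  (+0.0193-0.0203i)·(+0.2025+0.1732i)  (-0.0140-0.2324i)·(+0.5001+0.0000i)  (-0.7352-0.6064i)·(-0.2025+0.1732i)  (+0.1903-0.0251i)·(+0.0083-0.0527i)
Y_2^-1(R⁻¹ n̂) = +0.254621-0.131697i

Re=0.2546 Im=-0.1317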